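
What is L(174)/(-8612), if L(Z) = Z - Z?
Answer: 0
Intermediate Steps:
L(Z) = 0
L(174)/(-8612) = 0/(-8612) = 0*(-1/8612) = 0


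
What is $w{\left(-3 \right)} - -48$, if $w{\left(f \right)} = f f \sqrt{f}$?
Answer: $48 + 9 i \sqrt{3} \approx 48.0 + 15.588 i$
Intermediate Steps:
$w{\left(f \right)} = f^{\frac{5}{2}}$ ($w{\left(f \right)} = f^{2} \sqrt{f} = f^{\frac{5}{2}}$)
$w{\left(-3 \right)} - -48 = \left(-3\right)^{\frac{5}{2}} - -48 = 9 i \sqrt{3} + 48 = 48 + 9 i \sqrt{3}$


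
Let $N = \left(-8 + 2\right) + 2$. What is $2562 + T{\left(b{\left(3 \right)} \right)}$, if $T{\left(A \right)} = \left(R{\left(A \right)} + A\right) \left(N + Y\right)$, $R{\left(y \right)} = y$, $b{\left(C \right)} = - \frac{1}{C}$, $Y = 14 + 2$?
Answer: $2554$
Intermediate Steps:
$Y = 16$
$N = -4$ ($N = -6 + 2 = -4$)
$T{\left(A \right)} = 24 A$ ($T{\left(A \right)} = \left(A + A\right) \left(-4 + 16\right) = 2 A 12 = 24 A$)
$2562 + T{\left(b{\left(3 \right)} \right)} = 2562 + 24 \left(- \frac{1}{3}\right) = 2562 - 8 = 2554$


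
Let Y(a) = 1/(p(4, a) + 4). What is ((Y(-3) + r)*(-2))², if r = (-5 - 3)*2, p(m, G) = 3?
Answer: 49284/49 ≈ 1005.8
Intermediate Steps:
r = -16 (r = -8*2 = -16)
Y(a) = ⅐ (Y(a) = 1/(3 + 4) = 1/7 = ⅐)
((Y(-3) + r)*(-2))² = ((⅐ - 16)*(-2))² = (-111/7*(-2))² = (222/7)² = 49284/49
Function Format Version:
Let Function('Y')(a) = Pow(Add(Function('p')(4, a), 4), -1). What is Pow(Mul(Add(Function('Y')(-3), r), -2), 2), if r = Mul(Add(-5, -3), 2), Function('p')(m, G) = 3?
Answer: Rational(49284, 49) ≈ 1005.8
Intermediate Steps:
r = -16 (r = Mul(-8, 2) = -16)
Function('Y')(a) = Rational(1, 7) (Function('Y')(a) = Pow(Add(3, 4), -1) = Pow(7, -1) = Rational(1, 7))
Pow(Mul(Add(Function('Y')(-3), r), -2), 2) = Pow(Mul(Add(Rational(1, 7), -16), -2), 2) = Pow(Mul(Rational(-111, 7), -2), 2) = Pow(Rational(222, 7), 2) = Rational(49284, 49)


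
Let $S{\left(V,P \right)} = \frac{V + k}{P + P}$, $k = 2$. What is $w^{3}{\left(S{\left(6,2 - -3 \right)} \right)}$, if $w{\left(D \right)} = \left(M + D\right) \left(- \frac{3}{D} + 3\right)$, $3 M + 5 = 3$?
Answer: $- \frac{1}{1000} \approx -0.001$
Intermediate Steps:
$M = - \frac{2}{3}$ ($M = - \frac{5}{3} + \frac{1}{3} \cdot 3 = - \frac{5}{3} + 1 = - \frac{2}{3} \approx -0.66667$)
$S{\left(V,P \right)} = \frac{2 + V}{2 P}$ ($S{\left(V,P \right)} = \frac{V + 2}{P + P} = \frac{2 + V}{2 P}$)
$w{\left(D \right)} = \left(3 - \frac{3}{D}\right) \left(- \frac{2}{3} + D\right)$ ($w{\left(D \right)} = \left(- \frac{2}{3} + D\right) \left(- \frac{3}{D} + 3\right) = \left(- \frac{2}{3} + D\right) \left(3 - \frac{3}{D}\right) = \left(3 - \frac{3}{D}\right) \left(- \frac{2}{3} + D\right)$)
$w^{3}{\left(S{\left(6,2 - -3 \right)} \right)} = \left(-5 + \frac{2}{\frac{1}{2} \frac{1}{2 - -3} \left(2 + 6\right)} + 3 \frac{2 + 6}{2 \left(2 - -3\right)}\right)^{3} = \left(-5 + \frac{2}{\frac{1}{2} \frac{1}{2 + 3} \cdot 8} + 3 \cdot \frac{1}{2} \frac{1}{2 + 3} \cdot 8\right)^{3} = \left(-5 + \frac{2}{\frac{1}{2} \cdot \frac{1}{5} \cdot 8} + 3 \cdot \frac{1}{2} \cdot \frac{1}{5} \cdot 8\right)^{3} = \left(-5 + \frac{2}{\frac{4}{5}} + 3 \cdot \frac{4}{5}\right)^{3} = \left(-5 + 2 \cdot \frac{5}{4} + \frac{12}{5}\right)^{3} = \left(-5 + \frac{5}{2} + \frac{12}{5}\right)^{3} = \left(- \frac{1}{10}\right)^{3} = - \frac{1}{1000}$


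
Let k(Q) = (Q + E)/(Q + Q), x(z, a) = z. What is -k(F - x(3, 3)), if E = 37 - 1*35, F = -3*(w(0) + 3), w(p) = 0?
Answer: -5/12 ≈ -0.41667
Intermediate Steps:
F = -9 (F = -3*(0 + 3) = -3*3 = -9)
E = 2 (E = 37 - 35 = 2)
k(Q) = (2 + Q)/(2*Q) (k(Q) = (Q + 2)/(Q + Q) = (2 + Q)/((2*Q)) = (2 + Q)*(1/(2*Q)) = (2 + Q)/(2*Q))
-k(F - x(3, 3)) = -(2 + (-9 - 1*3))/(2*(-9 - 1*3)) = -(2 + (-9 - 3))/(2*(-9 - 3)) = -(2 - 12)/(2*(-12)) = -(-1)*(-10)/(2*12) = -1*5/12 = -5/12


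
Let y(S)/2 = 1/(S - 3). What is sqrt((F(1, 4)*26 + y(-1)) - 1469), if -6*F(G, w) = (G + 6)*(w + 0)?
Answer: I*sqrt(57270)/6 ≈ 39.885*I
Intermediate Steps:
F(G, w) = -w*(6 + G)/6 (F(G, w) = -(G + 6)*(w + 0)/6 = -(6 + G)*w/6 = -w*(6 + G)/6)
y(S) = 2/(-3 + S) (y(S) = 2/(S - 3) = 2/(-3 + S))
sqrt((F(1, 4)*26 + y(-1)) - 1469) = sqrt((-1/6*4*(6 + 1)*26 + 2/(-3 - 1)) - 1469) = sqrt((-1/6*4*7*26 + 2/(-4)) - 1469) = sqrt((-14/3*26 + 2*(-1/4)) - 1469) = sqrt((-364/3 - 1/2) - 1469) = sqrt(-731/6 - 1469) = sqrt(-9545/6) = I*sqrt(57270)/6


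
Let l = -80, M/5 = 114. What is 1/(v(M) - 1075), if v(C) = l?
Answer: -1/1155 ≈ -0.00086580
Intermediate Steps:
M = 570 (M = 5*114 = 570)
v(C) = -80
1/(v(M) - 1075) = 1/(-80 - 1075) = 1/(-1155) = -1/1155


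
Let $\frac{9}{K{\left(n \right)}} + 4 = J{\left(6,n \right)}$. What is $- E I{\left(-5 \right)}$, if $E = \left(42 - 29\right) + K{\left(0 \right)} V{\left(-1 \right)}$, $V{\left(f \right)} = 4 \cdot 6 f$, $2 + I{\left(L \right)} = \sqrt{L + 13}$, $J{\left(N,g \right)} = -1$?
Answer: $\frac{562}{5} - \frac{562 \sqrt{2}}{5} \approx -46.558$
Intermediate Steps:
$K{\left(n \right)} = - \frac{9}{5}$ ($K{\left(n \right)} = \frac{9}{-4 - 1} = \frac{9}{-5} = 9 \left(- \frac{1}{5}\right) = - \frac{9}{5}$)
$I{\left(L \right)} = -2 + \sqrt{13 + L}$ ($I{\left(L \right)} = -2 + \sqrt{L + 13} = -2 + \sqrt{13 + L}$)
$V{\left(f \right)} = 24 f$
$E = \frac{281}{5}$ ($E = \left(42 - 29\right) - \frac{9 \cdot 24 \left(-1\right)}{5} = 13 - - \frac{216}{5} = 13 + \frac{216}{5} = \frac{281}{5} \approx 56.2$)
$- E I{\left(-5 \right)} = - \frac{281 \left(-2 + \sqrt{13 - 5}\right)}{5} = - \frac{281 \left(-2 + \sqrt{8}\right)}{5} = - \frac{281 \left(-2 + 2 \sqrt{2}\right)}{5} = - (- \frac{562}{5} + \frac{562 \sqrt{2}}{5}) = \frac{562}{5} - \frac{562 \sqrt{2}}{5}$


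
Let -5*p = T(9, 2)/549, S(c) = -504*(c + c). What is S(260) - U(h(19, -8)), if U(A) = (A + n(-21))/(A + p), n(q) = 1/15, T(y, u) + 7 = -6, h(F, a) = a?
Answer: -338346561/1291 ≈ -2.6208e+5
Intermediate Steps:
T(y, u) = -13 (T(y, u) = -7 - 6 = -13)
n(q) = 1/15
S(c) = -1008*c
p = 13/2745 (p = -(-13)/(5*549) = -⅕*(-13/549) = 13/2745 ≈ 0.0047359)
U(A) = (1/15 + A)/(13/2745 + A) (U(A) = (A + 1/15)/(A + 13/2745) = (1/15 + A)/(13/2745 + A))
S(260) - U(h(19, -8)) = -1008*260 - 183*(1 + 15*(-8))/(13 + 2745*(-8)) = -262080 - 183*(1 - 120)/(13 - 21960) = -262080 - 183*(-119)/(-21947) = -262080 - 183*(-1)*(-119)/21947 = -262080 - 1*1281/1291 = -262080 - 1281/1291 = -338346561/1291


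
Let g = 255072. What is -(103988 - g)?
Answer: 151084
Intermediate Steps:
-(103988 - g) = -(103988 - 1*255072) = -(103988 - 255072) = -1*(-151084) = 151084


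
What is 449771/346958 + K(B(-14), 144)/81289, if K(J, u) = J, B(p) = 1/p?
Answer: 127964935127/98713541017 ≈ 1.2963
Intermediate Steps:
B(p) = 1/p
449771/346958 + K(B(-14), 144)/81289 = 449771/346958 + 1/(-14*81289) = 449771*(1/346958) - 1/14*1/81289 = 449771/346958 - 1/1138046 = 127964935127/98713541017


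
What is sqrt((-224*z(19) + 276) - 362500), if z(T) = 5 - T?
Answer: 4*I*sqrt(22443) ≈ 599.24*I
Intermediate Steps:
sqrt((-224*z(19) + 276) - 362500) = sqrt((-224*(5 - 1*19) + 276) - 362500) = sqrt((-224*(5 - 19) + 276) - 362500) = sqrt((-224*(-14) + 276) - 362500) = sqrt((3136 + 276) - 362500) = sqrt(3412 - 362500) = sqrt(-359088) = 4*I*sqrt(22443)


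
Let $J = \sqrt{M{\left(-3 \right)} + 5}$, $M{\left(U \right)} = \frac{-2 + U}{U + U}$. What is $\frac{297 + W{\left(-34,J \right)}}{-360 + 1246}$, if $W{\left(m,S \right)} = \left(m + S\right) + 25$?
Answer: $\frac{144}{443} + \frac{\sqrt{210}}{5316} \approx 0.32778$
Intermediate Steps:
$M{\left(U \right)} = \frac{-2 + U}{2 U}$
$J = \frac{\sqrt{210}}{6}$ ($J = \sqrt{\frac{-2 - 3}{2 \left(-3\right)} + 5} = \sqrt{\frac{1}{2} \left(- \frac{1}{3}\right) \left(-5\right) + 5} = \sqrt{\frac{5}{6} + 5} = \sqrt{\frac{35}{6}} = \frac{\sqrt{210}}{6} \approx 2.4152$)
$W{\left(m,S \right)} = 25 + S + m$ ($W{\left(m,S \right)} = \left(S + m\right) + 25 = 25 + S + m$)
$\frac{297 + W{\left(-34,J \right)}}{-360 + 1246} = \frac{297 + \left(25 + \frac{\sqrt{210}}{6} - 34\right)}{-360 + 1246} = \frac{297 - \left(9 - \frac{\sqrt{210}}{6}\right)}{886} = \left(288 + \frac{\sqrt{210}}{6}\right) \frac{1}{886} = \frac{144}{443} + \frac{\sqrt{210}}{5316}$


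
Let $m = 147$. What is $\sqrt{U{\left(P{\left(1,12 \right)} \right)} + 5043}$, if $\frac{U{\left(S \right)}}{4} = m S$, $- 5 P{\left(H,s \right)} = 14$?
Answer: $\frac{3 \sqrt{9435}}{5} \approx 58.28$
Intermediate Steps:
$P{\left(H,s \right)} = - \frac{14}{5}$ ($P{\left(H,s \right)} = \left(- \frac{1}{5}\right) 14 = - \frac{14}{5}$)
$U{\left(S \right)} = 588 S$ ($U{\left(S \right)} = 4 \cdot 147 S = 588 S$)
$\sqrt{U{\left(P{\left(1,12 \right)} \right)} + 5043} = \sqrt{588 \left(- \frac{14}{5}\right) + 5043} = \sqrt{- \frac{8232}{5} + 5043} = \sqrt{\frac{16983}{5}} = \frac{3 \sqrt{9435}}{5}$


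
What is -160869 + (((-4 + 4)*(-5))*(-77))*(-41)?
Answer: -160869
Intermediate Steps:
-160869 + (((-4 + 4)*(-5))*(-77))*(-41) = -160869 + ((0*(-5))*(-77))*(-41) = -160869 + (0*(-77))*(-41) = -160869 + 0*(-41) = -160869 + 0 = -160869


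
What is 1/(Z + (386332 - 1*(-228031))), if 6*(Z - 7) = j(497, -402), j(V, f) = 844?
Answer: 3/1843532 ≈ 1.6273e-6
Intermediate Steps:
Z = 443/3 (Z = 7 + (1/6)*844 = 7 + 422/3 = 443/3 ≈ 147.67)
1/(Z + (386332 - 1*(-228031))) = 1/(443/3 + (386332 - 1*(-228031))) = 1/(443/3 + (386332 + 228031)) = 1/(443/3 + 614363) = 1/(1843532/3) = 3/1843532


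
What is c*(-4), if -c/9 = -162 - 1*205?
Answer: -13212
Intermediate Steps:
c = 3303 (c = -9*(-162 - 1*205) = -9*(-162 - 205) = -9*(-367) = 3303)
c*(-4) = 3303*(-4) = -13212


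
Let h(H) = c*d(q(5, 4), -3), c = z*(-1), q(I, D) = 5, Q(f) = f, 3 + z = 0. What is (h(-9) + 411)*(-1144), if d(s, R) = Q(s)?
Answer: -487344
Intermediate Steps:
z = -3 (z = -3 + 0 = -3)
d(s, R) = s
c = 3 (c = -3*(-1) = 3)
h(H) = 15 (h(H) = 3*5 = 15)
(h(-9) + 411)*(-1144) = (15 + 411)*(-1144) = 426*(-1144) = -487344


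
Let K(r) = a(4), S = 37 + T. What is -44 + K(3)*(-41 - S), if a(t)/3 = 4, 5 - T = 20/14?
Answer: -7160/7 ≈ -1022.9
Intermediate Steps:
T = 25/7 (T = 5 - 20/14 = 5 - 1*10/7 = 5 - 10/7 = 25/7 ≈ 3.5714)
a(t) = 12 (a(t) = 3*4 = 12)
S = 284/7 (S = 37 + 25/7 = 284/7 ≈ 40.571)
K(r) = 12
-44 + K(3)*(-41 - S) = -44 + 12*(-41 - 1*284/7) = -44 + 12*(-41 - 284/7) = -44 + 12*(-571/7) = -44 - 6852/7 = -7160/7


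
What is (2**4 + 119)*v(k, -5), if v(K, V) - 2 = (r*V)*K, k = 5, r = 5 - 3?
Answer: -6480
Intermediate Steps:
r = 2
v(K, V) = 2 + 2*K*V (v(K, V) = 2 + (2*V)*K = 2 + 2*K*V)
(2**4 + 119)*v(k, -5) = (2**4 + 119)*(2 + 2*5*(-5)) = (16 + 119)*(2 - 50) = 135*(-48) = -6480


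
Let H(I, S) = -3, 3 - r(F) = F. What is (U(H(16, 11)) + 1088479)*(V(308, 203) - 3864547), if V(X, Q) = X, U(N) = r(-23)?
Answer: -4206243472695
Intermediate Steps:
r(F) = 3 - F
U(N) = 26 (U(N) = 3 - 1*(-23) = 3 + 23 = 26)
(U(H(16, 11)) + 1088479)*(V(308, 203) - 3864547) = (26 + 1088479)*(308 - 3864547) = 1088505*(-3864239) = -4206243472695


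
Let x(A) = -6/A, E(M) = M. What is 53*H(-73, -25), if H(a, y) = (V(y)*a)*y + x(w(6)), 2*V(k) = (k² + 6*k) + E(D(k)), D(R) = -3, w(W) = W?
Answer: 22827047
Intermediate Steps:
V(k) = -3/2 + k²/2 + 3*k (V(k) = ((k² + 6*k) - 3)/2 = (-3 + k² + 6*k)/2 = -3/2 + k²/2 + 3*k)
H(a, y) = -1 + a*y*(-3/2 + y²/2 + 3*y) (H(a, y) = ((-3/2 + y²/2 + 3*y)*a)*y - 6/6 = (a*(-3/2 + y²/2 + 3*y))*y - 6*⅙ = a*y*(-3/2 + y²/2 + 3*y) - 1 = -1 + a*y*(-3/2 + y²/2 + 3*y))
53*H(-73, -25) = 53*(-1 + (½)*(-73)*(-25)*(-3 + (-25)² + 6*(-25))) = 53*(-1 + (½)*(-73)*(-25)*(-3 + 625 - 150)) = 53*(-1 + (½)*(-73)*(-25)*472) = 53*(-1 + 430700) = 53*430699 = 22827047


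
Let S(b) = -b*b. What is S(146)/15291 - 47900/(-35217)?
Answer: -2027408/59833683 ≈ -0.033884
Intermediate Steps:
S(b) = -b²
S(146)/15291 - 47900/(-35217) = -1*146²/15291 - 47900/(-35217) = -1*21316*(1/15291) - 47900*(-1/35217) = -21316*1/15291 + 47900/35217 = -21316/15291 + 47900/35217 = -2027408/59833683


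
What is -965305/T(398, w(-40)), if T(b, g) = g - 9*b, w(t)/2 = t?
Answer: 965305/3662 ≈ 263.60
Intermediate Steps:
w(t) = 2*t
-965305/T(398, w(-40)) = -965305/(2*(-40) - 9*398) = -965305/(-80 - 3582) = -965305/(-3662) = -965305*(-1/3662) = 965305/3662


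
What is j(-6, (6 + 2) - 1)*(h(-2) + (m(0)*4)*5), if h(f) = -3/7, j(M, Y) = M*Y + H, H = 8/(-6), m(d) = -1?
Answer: 18590/21 ≈ 885.24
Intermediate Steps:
H = -4/3 (H = 8*(-⅙) = -4/3 ≈ -1.3333)
j(M, Y) = -4/3 + M*Y (j(M, Y) = M*Y - 4/3 = -4/3 + M*Y)
h(f) = -3/7 (h(f) = -3*⅐ = -3/7)
j(-6, (6 + 2) - 1)*(h(-2) + (m(0)*4)*5) = (-4/3 - 6*((6 + 2) - 1))*(-3/7 - 1*4*5) = (-4/3 - 6*(8 - 1))*(-3/7 - 4*5) = (-4/3 - 6*7)*(-3/7 - 20) = (-4/3 - 42)*(-143/7) = -130/3*(-143/7) = 18590/21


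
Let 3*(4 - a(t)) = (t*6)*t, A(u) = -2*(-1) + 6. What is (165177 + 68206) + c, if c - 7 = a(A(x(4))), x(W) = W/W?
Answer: 233266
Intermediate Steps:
x(W) = 1
A(u) = 8 (A(u) = 2 + 6 = 8)
a(t) = 4 - 2*t² (a(t) = 4 - t*6*t/3 = 4 - 6*t*t/3 = 4 - 2*t²)
c = -117 (c = 7 + (4 - 2*8²) = 7 + (4 - 2*64) = 7 + (4 - 128) = 7 - 124 = -117)
(165177 + 68206) + c = (165177 + 68206) - 117 = 233383 - 117 = 233266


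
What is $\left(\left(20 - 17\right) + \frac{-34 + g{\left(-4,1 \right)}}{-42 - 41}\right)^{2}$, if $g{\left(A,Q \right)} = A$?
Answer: $\frac{82369}{6889} \approx 11.957$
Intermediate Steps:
$\left(\left(20 - 17\right) + \frac{-34 + g{\left(-4,1 \right)}}{-42 - 41}\right)^{2} = \left(\left(20 - 17\right) + \frac{-34 - 4}{-42 - 41}\right)^{2} = \left(3 - \frac{38}{-83}\right)^{2} = \left(3 - - \frac{38}{83}\right)^{2} = \left(3 + \frac{38}{83}\right)^{2} = \left(\frac{287}{83}\right)^{2} = \frac{82369}{6889}$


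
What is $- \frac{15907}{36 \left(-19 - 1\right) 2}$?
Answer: $\frac{15907}{1440} \approx 11.047$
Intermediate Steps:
$- \frac{15907}{36 \left(-19 - 1\right) 2} = - \frac{15907}{36 \left(-20\right) 2} = - \frac{15907}{\left(-720\right) 2} = - \frac{15907}{-1440} = \left(-15907\right) \left(- \frac{1}{1440}\right) = \frac{15907}{1440}$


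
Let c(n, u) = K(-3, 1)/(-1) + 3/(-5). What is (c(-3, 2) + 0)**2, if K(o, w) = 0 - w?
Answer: 4/25 ≈ 0.16000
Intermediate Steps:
K(o, w) = -w
c(n, u) = 2/5 (c(n, u) = -1*1/(-1) + 3/(-5) = -1*(-1) + 3*(-1/5) = 1 - 3/5 = 2/5)
(c(-3, 2) + 0)**2 = (2/5 + 0)**2 = (2/5)**2 = 4/25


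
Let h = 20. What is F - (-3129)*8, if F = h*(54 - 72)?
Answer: 24672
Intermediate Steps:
F = -360 (F = 20*(54 - 72) = 20*(-18) = -360)
F - (-3129)*8 = -360 - (-3129)*8 = -360 - 1*(-25032) = -360 + 25032 = 24672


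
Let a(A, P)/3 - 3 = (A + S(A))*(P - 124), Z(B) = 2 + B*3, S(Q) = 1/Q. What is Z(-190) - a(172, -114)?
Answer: 10512223/86 ≈ 1.2224e+5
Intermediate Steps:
Z(B) = 2 + 3*B
a(A, P) = 9 + 3*(-124 + P)*(A + 1/A) (a(A, P) = 9 + 3*((A + 1/A)*(P - 124)) = 9 + 3*((A + 1/A)*(-124 + P)) = 9 + 3*((-124 + P)*(A + 1/A)) = 9 + 3*(-124 + P)*(A + 1/A))
Z(-190) - a(172, -114) = (2 + 3*(-190)) - 3*(-124 - 114 + 172*(3 - 124*172 + 172*(-114)))/172 = (2 - 570) - 3*(-124 - 114 + 172*(3 - 21328 - 19608))/172 = -568 - 3*(-124 - 114 + 172*(-40933))/172 = -568 - 3*(-124 - 114 - 7040476)/172 = -568 - 3*(-7040714)/172 = -568 - 1*(-10561071/86) = -568 + 10561071/86 = 10512223/86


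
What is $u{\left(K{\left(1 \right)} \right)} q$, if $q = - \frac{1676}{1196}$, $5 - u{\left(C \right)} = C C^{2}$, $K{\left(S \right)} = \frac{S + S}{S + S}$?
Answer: $- \frac{1676}{299} \approx -5.6054$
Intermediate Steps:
$K{\left(S \right)} = 1$ ($K{\left(S \right)} = \frac{2 S}{2 S} = 2 S \frac{1}{2 S} = 1$)
$u{\left(C \right)} = 5 - C^{3}$ ($u{\left(C \right)} = 5 - C C^{2} = 5 - C^{3}$)
$q = - \frac{419}{299}$ ($q = \left(-1676\right) \frac{1}{1196} = - \frac{419}{299} \approx -1.4013$)
$u{\left(K{\left(1 \right)} \right)} q = \left(5 - 1^{3}\right) \left(- \frac{419}{299}\right) = \left(5 - 1\right) \left(- \frac{419}{299}\right) = 4 \left(- \frac{419}{299}\right) = - \frac{1676}{299}$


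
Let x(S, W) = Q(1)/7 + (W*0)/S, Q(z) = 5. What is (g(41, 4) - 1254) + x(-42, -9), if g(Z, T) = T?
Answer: -8745/7 ≈ -1249.3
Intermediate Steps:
x(S, W) = 5/7 (x(S, W) = 5/7 + (W*0)/S = 5*(1/7) + 0/S = 5/7 + 0 = 5/7)
(g(41, 4) - 1254) + x(-42, -9) = (4 - 1254) + 5/7 = -1250 + 5/7 = -8745/7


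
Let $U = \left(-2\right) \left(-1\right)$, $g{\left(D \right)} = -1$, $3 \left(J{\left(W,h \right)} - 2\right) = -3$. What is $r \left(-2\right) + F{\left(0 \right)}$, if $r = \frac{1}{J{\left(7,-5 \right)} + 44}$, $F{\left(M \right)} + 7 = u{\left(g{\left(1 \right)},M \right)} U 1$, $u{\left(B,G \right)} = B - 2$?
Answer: $- \frac{587}{45} \approx -13.044$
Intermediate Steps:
$J{\left(W,h \right)} = 1$ ($J{\left(W,h \right)} = 2 + \frac{1}{3} \left(-3\right) = 2 - 1 = 1$)
$u{\left(B,G \right)} = -2 + B$
$U = 2$
$F{\left(M \right)} = -13$ ($F{\left(M \right)} = -7 + \left(-2 - 1\right) 2 \cdot 1 = -7 + \left(-3\right) 2 \cdot 1 = -7 - 6 = -13$)
$r = \frac{1}{45}$ ($r = \frac{1}{1 + 44} = \frac{1}{45} \approx 0.022222$)
$r \left(-2\right) + F{\left(0 \right)} = \frac{1}{45} \left(-2\right) - 13 = - \frac{2}{45} - 13 = - \frac{587}{45}$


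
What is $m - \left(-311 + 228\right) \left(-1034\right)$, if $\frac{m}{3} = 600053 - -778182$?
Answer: $4048883$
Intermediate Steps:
$m = 4134705$ ($m = 3 \left(600053 - -778182\right) = 3 \left(600053 + 778182\right) = 3 \cdot 1378235 = 4134705$)
$m - \left(-311 + 228\right) \left(-1034\right) = 4134705 - \left(-311 + 228\right) \left(-1034\right) = 4134705 - \left(-83\right) \left(-1034\right) = 4134705 - 85822 = 4048883$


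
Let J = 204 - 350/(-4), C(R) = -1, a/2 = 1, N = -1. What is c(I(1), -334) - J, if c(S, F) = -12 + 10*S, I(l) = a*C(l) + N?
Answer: -667/2 ≈ -333.50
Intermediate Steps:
a = 2 (a = 2*1 = 2)
I(l) = -3 (I(l) = 2*(-1) - 1 = -2 - 1 = -3)
J = 583/2 (J = 204 - ¼*(-350) = 204 + 175/2 = 583/2 ≈ 291.50)
c(I(1), -334) - J = (-12 + 10*(-3)) - 1*583/2 = (-12 - 30) - 583/2 = -42 - 583/2 = -667/2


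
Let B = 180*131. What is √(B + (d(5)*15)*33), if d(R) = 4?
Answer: 6*√710 ≈ 159.88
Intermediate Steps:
B = 23580
√(B + (d(5)*15)*33) = √(23580 + (4*15)*33) = √(23580 + 60*33) = √(23580 + 1980) = √25560 = 6*√710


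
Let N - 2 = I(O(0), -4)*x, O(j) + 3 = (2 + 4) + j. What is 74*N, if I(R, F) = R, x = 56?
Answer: 12580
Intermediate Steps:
O(j) = 3 + j (O(j) = -3 + ((2 + 4) + j) = -3 + (6 + j) = 3 + j)
N = 170 (N = 2 + (3 + 0)*56 = 2 + 3*56 = 2 + 168 = 170)
74*N = 74*170 = 12580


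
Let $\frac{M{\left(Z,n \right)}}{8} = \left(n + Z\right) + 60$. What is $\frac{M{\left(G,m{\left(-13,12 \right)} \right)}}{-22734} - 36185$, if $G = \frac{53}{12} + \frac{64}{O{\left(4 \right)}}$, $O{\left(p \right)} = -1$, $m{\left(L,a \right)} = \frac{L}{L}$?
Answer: $- \frac{1233944702}{34101} \approx -36185.0$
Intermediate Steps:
$m{\left(L,a \right)} = 1$
$G = - \frac{715}{12}$ ($G = \frac{53}{12} + \frac{64}{-1} = 53 \cdot \frac{1}{12} + 64 \left(-1\right) = \frac{53}{12} - 64 = - \frac{715}{12} \approx -59.583$)
$M{\left(Z,n \right)} = 480 + 8 Z + 8 n$ ($M{\left(Z,n \right)} = 8 \left(\left(n + Z\right) + 60\right) = 8 \left(\left(Z + n\right) + 60\right) = 8 \left(60 + Z + n\right) = 480 + 8 Z + 8 n$)
$\frac{M{\left(G,m{\left(-13,12 \right)} \right)}}{-22734} - 36185 = \frac{480 + 8 \left(- \frac{715}{12}\right) + 8 \cdot 1}{-22734} - 36185 = \left(480 - \frac{1430}{3} + 8\right) \left(- \frac{1}{22734}\right) - 36185 = \frac{34}{3} \left(- \frac{1}{22734}\right) - 36185 = - \frac{17}{34101} - 36185 = - \frac{1233944702}{34101}$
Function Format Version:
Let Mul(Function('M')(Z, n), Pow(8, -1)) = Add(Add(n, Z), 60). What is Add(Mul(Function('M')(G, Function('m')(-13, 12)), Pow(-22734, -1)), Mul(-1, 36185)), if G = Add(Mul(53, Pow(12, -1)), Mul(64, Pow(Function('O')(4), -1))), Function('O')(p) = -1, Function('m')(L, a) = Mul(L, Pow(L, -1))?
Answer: Rational(-1233944702, 34101) ≈ -36185.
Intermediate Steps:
Function('m')(L, a) = 1
G = Rational(-715, 12) (G = Add(Mul(53, Pow(12, -1)), Mul(64, Pow(-1, -1))) = Add(Mul(53, Rational(1, 12)), Mul(64, -1)) = Add(Rational(53, 12), -64) = Rational(-715, 12) ≈ -59.583)
Function('M')(Z, n) = Add(480, Mul(8, Z), Mul(8, n)) (Function('M')(Z, n) = Mul(8, Add(Add(n, Z), 60)) = Mul(8, Add(Add(Z, n), 60)) = Mul(8, Add(60, Z, n)) = Add(480, Mul(8, Z), Mul(8, n)))
Add(Mul(Function('M')(G, Function('m')(-13, 12)), Pow(-22734, -1)), Mul(-1, 36185)) = Add(Mul(Add(480, Mul(8, Rational(-715, 12)), Mul(8, 1)), Pow(-22734, -1)), Mul(-1, 36185)) = Add(Mul(Add(480, Rational(-1430, 3), 8), Rational(-1, 22734)), -36185) = Add(Mul(Rational(34, 3), Rational(-1, 22734)), -36185) = Add(Rational(-17, 34101), -36185) = Rational(-1233944702, 34101)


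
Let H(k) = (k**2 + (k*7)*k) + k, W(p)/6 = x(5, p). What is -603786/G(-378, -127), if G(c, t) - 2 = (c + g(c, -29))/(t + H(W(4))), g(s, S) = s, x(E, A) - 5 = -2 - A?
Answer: 46793415/223 ≈ 2.0984e+5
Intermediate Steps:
x(E, A) = 3 - A (x(E, A) = 5 + (-2 - A) = 3 - A)
W(p) = 18 - 6*p (W(p) = 6*(3 - p) = 18 - 6*p)
H(k) = k + 8*k**2 (H(k) = (k**2 + (7*k)*k) + k = (k**2 + 7*k**2) + k = 8*k**2 + k = k + 8*k**2)
G(c, t) = 2 + 2*c/(282 + t) (G(c, t) = 2 + (c + c)/(t + (18 - 6*4)*(1 + 8*(18 - 6*4))) = 2 + (2*c)/(t + (18 - 24)*(1 + 8*(18 - 24))) = 2 + (2*c)/(t - 6*(1 + 8*(-6))) = 2 + (2*c)/(t - 6*(1 - 48)) = 2 + (2*c)/(t - 6*(-47)) = 2 + (2*c)/(t + 282) = 2 + (2*c)/(282 + t) = 2 + 2*c/(282 + t))
-603786/G(-378, -127) = -603786*(282 - 127)/(2*(282 - 378 - 127)) = -603786/(2*(-223)/155) = -603786/(2*(1/155)*(-223)) = -603786/(-446/155) = -603786*(-155/446) = 46793415/223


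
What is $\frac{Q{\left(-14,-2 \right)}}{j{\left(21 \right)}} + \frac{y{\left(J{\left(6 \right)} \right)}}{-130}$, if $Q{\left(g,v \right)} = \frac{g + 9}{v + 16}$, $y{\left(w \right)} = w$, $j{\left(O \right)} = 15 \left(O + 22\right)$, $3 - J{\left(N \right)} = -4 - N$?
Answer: $- \frac{454}{4515} \approx -0.10055$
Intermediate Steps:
$J{\left(N \right)} = 7 + N$ ($J{\left(N \right)} = 3 - \left(-4 - N\right) = 3 + \left(4 + N\right) = 7 + N$)
$j{\left(O \right)} = 330 + 15 O$ ($j{\left(O \right)} = 15 \left(22 + O\right) = 330 + 15 O$)
$Q{\left(g,v \right)} = \frac{9 + g}{16 + v}$
$\frac{Q{\left(-14,-2 \right)}}{j{\left(21 \right)}} + \frac{y{\left(J{\left(6 \right)} \right)}}{-130} = \frac{\frac{1}{16 - 2} \left(9 - 14\right)}{330 + 15 \cdot 21} + \frac{7 + 6}{-130} = \frac{\frac{1}{14} \left(-5\right)}{330 + 315} + 13 \left(- \frac{1}{130}\right) = \frac{\frac{1}{14} \left(-5\right)}{645} - \frac{1}{10} = \left(- \frac{5}{14}\right) \frac{1}{645} - \frac{1}{10} = - \frac{1}{1806} - \frac{1}{10} = - \frac{454}{4515}$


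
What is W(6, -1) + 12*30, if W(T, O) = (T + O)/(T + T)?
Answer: 4325/12 ≈ 360.42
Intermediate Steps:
W(T, O) = (O + T)/(2*T) (W(T, O) = (O + T)/((2*T)) = (O + T)*(1/(2*T)) = (O + T)/(2*T))
W(6, -1) + 12*30 = (½)*(-1 + 6)/6 + 12*30 = (½)*(⅙)*5 + 360 = 5/12 + 360 = 4325/12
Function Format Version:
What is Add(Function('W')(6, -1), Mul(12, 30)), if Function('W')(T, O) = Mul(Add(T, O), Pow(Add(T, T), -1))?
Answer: Rational(4325, 12) ≈ 360.42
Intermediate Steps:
Function('W')(T, O) = Mul(Rational(1, 2), Pow(T, -1), Add(O, T)) (Function('W')(T, O) = Mul(Add(O, T), Pow(Mul(2, T), -1)) = Mul(Add(O, T), Mul(Rational(1, 2), Pow(T, -1))) = Mul(Rational(1, 2), Pow(T, -1), Add(O, T)))
Add(Function('W')(6, -1), Mul(12, 30)) = Add(Mul(Rational(1, 2), Pow(6, -1), Add(-1, 6)), Mul(12, 30)) = Add(Mul(Rational(1, 2), Rational(1, 6), 5), 360) = Add(Rational(5, 12), 360) = Rational(4325, 12)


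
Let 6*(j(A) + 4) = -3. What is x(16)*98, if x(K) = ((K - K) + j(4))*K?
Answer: -7056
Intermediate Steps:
j(A) = -9/2 (j(A) = -4 + (⅙)*(-3) = -4 - ½ = -9/2)
x(K) = -9*K/2 (x(K) = ((K - K) - 9/2)*K = (0 - 9/2)*K = -9*K/2)
x(16)*98 = -9/2*16*98 = -72*98 = -7056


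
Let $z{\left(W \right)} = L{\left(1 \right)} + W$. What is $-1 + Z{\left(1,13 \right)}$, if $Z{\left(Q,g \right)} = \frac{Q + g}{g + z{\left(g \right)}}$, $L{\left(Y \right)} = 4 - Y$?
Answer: $- \frac{15}{29} \approx -0.51724$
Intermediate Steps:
$z{\left(W \right)} = 3 + W$ ($z{\left(W \right)} = \left(4 - 1\right) + W = 3 + W$)
$Z{\left(Q,g \right)} = \frac{Q + g}{3 + 2 g}$ ($Z{\left(Q,g \right)} = \frac{Q + g}{g + \left(3 + g\right)} = \frac{Q + g}{3 + 2 g}$)
$-1 + Z{\left(1,13 \right)} = -1 + \frac{1 + 13}{3 + 2 \cdot 13} = -1 + \frac{1}{3 + 26} \cdot 14 = -1 + \frac{1}{29} \cdot 14 = -1 + \frac{14}{29} = - \frac{15}{29}$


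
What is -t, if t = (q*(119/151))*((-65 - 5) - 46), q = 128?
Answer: 1766912/151 ≈ 11701.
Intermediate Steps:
t = -1766912/151 (t = (128*(119/151))*((-65 - 5) - 46) = (128*(119*(1/151)))*(-70 - 46) = (128*(119/151))*(-116) = (15232/151)*(-116) = -1766912/151 ≈ -11701.)
-t = -1*(-1766912/151) = 1766912/151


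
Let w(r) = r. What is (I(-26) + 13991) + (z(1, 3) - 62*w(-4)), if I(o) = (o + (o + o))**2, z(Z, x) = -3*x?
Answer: 20314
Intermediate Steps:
I(o) = 9*o**2 (I(o) = (o + 2*o)**2 = (3*o)**2 = 9*o**2)
(I(-26) + 13991) + (z(1, 3) - 62*w(-4)) = (9*(-26)**2 + 13991) + (-3*3 - 62*(-4)) = (9*676 + 13991) + (-9 + 248) = (6084 + 13991) + 239 = 20075 + 239 = 20314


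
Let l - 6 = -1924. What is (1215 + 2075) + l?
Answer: 1372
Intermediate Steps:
l = -1918 (l = 6 - 1924 = -1918)
(1215 + 2075) + l = (1215 + 2075) - 1918 = 3290 - 1918 = 1372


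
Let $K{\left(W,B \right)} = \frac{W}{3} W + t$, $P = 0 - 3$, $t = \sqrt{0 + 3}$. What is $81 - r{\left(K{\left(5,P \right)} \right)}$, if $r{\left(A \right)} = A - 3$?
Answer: $\frac{227}{3} - \sqrt{3} \approx 73.935$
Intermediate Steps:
$t = \sqrt{3} \approx 1.732$
$P = -3$
$K{\left(W,B \right)} = \sqrt{3} + \frac{W^{2}}{3}$ ($K{\left(W,B \right)} = \frac{W}{3} W + \sqrt{3} = \frac{W^{2}}{3} + \sqrt{3} = \sqrt{3} + \frac{W^{2}}{3}$)
$r{\left(A \right)} = -3 + A$ ($r{\left(A \right)} = A - 3 = -3 + A$)
$81 - r{\left(K{\left(5,P \right)} \right)} = 81 - \left(-3 + \left(\sqrt{3} + \frac{5^{2}}{3}\right)\right) = 81 - \left(-3 + \left(\sqrt{3} + \frac{1}{3} \cdot 25\right)\right) = 81 - \left(-3 + \left(\sqrt{3} + \frac{25}{3}\right)\right) = 81 - \left(-3 + \left(\frac{25}{3} + \sqrt{3}\right)\right) = 81 - \left(\frac{16}{3} + \sqrt{3}\right) = \frac{227}{3} - \sqrt{3}$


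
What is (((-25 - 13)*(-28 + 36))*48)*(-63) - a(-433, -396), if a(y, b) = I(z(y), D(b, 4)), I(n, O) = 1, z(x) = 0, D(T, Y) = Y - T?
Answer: 919295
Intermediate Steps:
a(y, b) = 1
(((-25 - 13)*(-28 + 36))*48)*(-63) - a(-433, -396) = (((-25 - 13)*(-28 + 36))*48)*(-63) - 1*1 = (-38*8*48)*(-63) - 1 = -304*48*(-63) - 1 = -14592*(-63) - 1 = 919296 - 1 = 919295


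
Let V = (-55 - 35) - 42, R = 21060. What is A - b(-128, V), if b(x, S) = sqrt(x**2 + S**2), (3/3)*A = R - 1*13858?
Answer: 7202 - 4*sqrt(2113) ≈ 7018.1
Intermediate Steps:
A = 7202 (A = 21060 - 1*13858 = 21060 - 13858 = 7202)
V = -132 (V = -90 - 42 = -132)
b(x, S) = sqrt(S**2 + x**2)
A - b(-128, V) = 7202 - sqrt((-132)**2 + (-128)**2) = 7202 - sqrt(17424 + 16384) = 7202 - sqrt(33808) = 7202 - 4*sqrt(2113)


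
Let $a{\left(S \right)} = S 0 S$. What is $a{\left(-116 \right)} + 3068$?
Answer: $3068$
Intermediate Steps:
$a{\left(S \right)} = 0$ ($a{\left(S \right)} = 0 S = 0$)
$a{\left(-116 \right)} + 3068 = 0 + 3068 = 3068$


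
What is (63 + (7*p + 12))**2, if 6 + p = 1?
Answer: 1600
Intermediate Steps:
p = -5 (p = -6 + 1 = -5)
(63 + (7*p + 12))**2 = (63 + (7*(-5) + 12))**2 = (63 + (-35 + 12))**2 = (63 - 23)**2 = 40**2 = 1600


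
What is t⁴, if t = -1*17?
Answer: 83521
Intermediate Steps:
t = -17
t⁴ = (-17)⁴ = 83521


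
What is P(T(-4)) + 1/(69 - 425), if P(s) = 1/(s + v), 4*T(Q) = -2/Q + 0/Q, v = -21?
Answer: -3015/59452 ≈ -0.050713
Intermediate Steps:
T(Q) = -1/(2*Q) (T(Q) = (-2/Q + 0/Q)/4 = (-2/Q + 0)/4 = (-2/Q)/4 = -1/(2*Q))
P(s) = 1/(-21 + s) (P(s) = 1/(s - 21) = 1/(-21 + s))
P(T(-4)) + 1/(69 - 425) = 1/(-21 - ½/(-4)) + 1/(69 - 425) = 1/(-21 - ½*(-¼)) + 1/(-356) = 1/(-21 + ⅛) - 1/356 = 1/(-167/8) - 1/356 = -8/167 - 1/356 = -3015/59452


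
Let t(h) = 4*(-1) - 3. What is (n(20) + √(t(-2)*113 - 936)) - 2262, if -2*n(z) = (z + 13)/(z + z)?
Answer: -180993/80 + I*√1727 ≈ -2262.4 + 41.557*I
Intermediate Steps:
t(h) = -7 (t(h) = -4 - 3 = -7)
n(z) = -(13 + z)/(4*z) (n(z) = -(z + 13)/(2*(z + z)) = -(13 + z)/(2*(2*z)) = -(13 + z)*1/(2*z)/2 = -(13 + z)/(4*z))
(n(20) + √(t(-2)*113 - 936)) - 2262 = ((¼)*(-13 - 1*20)/20 + √(-7*113 - 936)) - 2262 = ((¼)*(1/20)*(-13 - 20) + √(-791 - 936)) - 2262 = ((¼)*(1/20)*(-33) + √(-1727)) - 2262 = (-33/80 + I*√1727) - 2262 = -180993/80 + I*√1727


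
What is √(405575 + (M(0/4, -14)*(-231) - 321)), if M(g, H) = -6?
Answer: 4*√25415 ≈ 637.68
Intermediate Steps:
√(405575 + (M(0/4, -14)*(-231) - 321)) = √(405575 + (-6*(-231) - 321)) = √(405575 + (1386 - 321)) = √(405575 + 1065) = √406640 = 4*√25415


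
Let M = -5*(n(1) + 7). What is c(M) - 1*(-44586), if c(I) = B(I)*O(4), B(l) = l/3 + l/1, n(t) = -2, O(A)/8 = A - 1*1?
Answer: 43786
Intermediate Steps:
O(A) = -8 + 8*A (O(A) = 8*(A - 1*1) = 8*(A - 1) = 8*(-1 + A) = -8 + 8*A)
M = -25 (M = -5*(-2 + 7) = -5*5 = -25)
B(l) = 4*l/3 (B(l) = l*(⅓) + l*1 = l/3 + l = 4*l/3)
c(I) = 32*I (c(I) = (4*I/3)*(-8 + 8*4) = (4*I/3)*(-8 + 32) = (4*I/3)*24 = 32*I)
c(M) - 1*(-44586) = 32*(-25) - 1*(-44586) = -800 + 44586 = 43786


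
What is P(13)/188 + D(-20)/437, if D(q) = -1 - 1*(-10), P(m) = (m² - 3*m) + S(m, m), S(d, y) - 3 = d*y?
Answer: 66833/41078 ≈ 1.6270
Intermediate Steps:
S(d, y) = 3 + d*y
P(m) = 3 - 3*m + 2*m² (P(m) = (m² - 3*m) + (3 + m*m) = (m² - 3*m) + (3 + m²) = 3 - 3*m + 2*m²)
D(q) = 9 (D(q) = -1 + 10 = 9)
P(13)/188 + D(-20)/437 = (3 - 3*13 + 2*13²)/188 + 9/437 = (3 - 39 + 2*169)*(1/188) + 9*(1/437) = (3 - 39 + 338)*(1/188) + 9/437 = 302*(1/188) + 9/437 = 151/94 + 9/437 = 66833/41078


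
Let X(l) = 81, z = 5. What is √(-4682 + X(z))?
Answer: I*√4601 ≈ 67.831*I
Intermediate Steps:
√(-4682 + X(z)) = √(-4682 + 81) = √(-4601) = I*√4601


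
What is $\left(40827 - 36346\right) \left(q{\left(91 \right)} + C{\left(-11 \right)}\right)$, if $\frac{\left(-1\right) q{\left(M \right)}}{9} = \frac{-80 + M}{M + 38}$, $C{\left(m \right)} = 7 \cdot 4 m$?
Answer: $- \frac{59494237}{43} \approx -1.3836 \cdot 10^{6}$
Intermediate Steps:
$C{\left(m \right)} = 28 m$
$q{\left(M \right)} = - \frac{9 \left(-80 + M\right)}{38 + M}$ ($q{\left(M \right)} = - 9 \frac{-80 + M}{M + 38} = - 9 \frac{-80 + M}{38 + M} = - \frac{9 \left(-80 + M\right)}{38 + M}$)
$\left(40827 - 36346\right) \left(q{\left(91 \right)} + C{\left(-11 \right)}\right) = \left(40827 - 36346\right) \left(\frac{9 \left(80 - 91\right)}{38 + 91} + 28 \left(-11\right)\right) = 4481 \left(\frac{9 \left(80 - 91\right)}{129} - 308\right) = 4481 \left(9 \cdot \frac{1}{129} \left(-11\right) - 308\right) = 4481 \left(- \frac{33}{43} - 308\right) = 4481 \left(- \frac{13277}{43}\right) = - \frac{59494237}{43}$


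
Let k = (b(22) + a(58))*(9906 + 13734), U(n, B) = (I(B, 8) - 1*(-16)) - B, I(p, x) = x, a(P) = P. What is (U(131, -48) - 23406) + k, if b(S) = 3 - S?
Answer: 898626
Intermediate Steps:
U(n, B) = 24 - B (U(n, B) = (8 - 1*(-16)) - B = (8 + 16) - B = 24 - B)
k = 921960 (k = ((3 - 1*22) + 58)*(9906 + 13734) = ((3 - 22) + 58)*23640 = (-19 + 58)*23640 = 39*23640 = 921960)
(U(131, -48) - 23406) + k = ((24 - 1*(-48)) - 23406) + 921960 = ((24 + 48) - 23406) + 921960 = (72 - 23406) + 921960 = -23334 + 921960 = 898626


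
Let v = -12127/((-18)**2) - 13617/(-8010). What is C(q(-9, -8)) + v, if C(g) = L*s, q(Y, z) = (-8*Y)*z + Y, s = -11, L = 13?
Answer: -289541/1620 ≈ -178.73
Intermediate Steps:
q(Y, z) = Y - 8*Y*z (q(Y, z) = -8*Y*z + Y = Y - 8*Y*z)
C(g) = -143 (C(g) = 13*(-11) = -143)
v = -57881/1620 (v = -12127/324 - 13617*(-1/8010) = -12127*1/324 + 17/10 = -12127/324 + 17/10 = -57881/1620 ≈ -35.729)
C(q(-9, -8)) + v = -143 - 57881/1620 = -289541/1620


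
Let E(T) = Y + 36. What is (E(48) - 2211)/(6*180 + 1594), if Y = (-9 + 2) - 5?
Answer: -2187/2674 ≈ -0.81788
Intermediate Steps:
Y = -12 (Y = -7 - 5 = -12)
E(T) = 24 (E(T) = -12 + 36 = 24)
(E(48) - 2211)/(6*180 + 1594) = (24 - 2211)/(6*180 + 1594) = -2187/(1080 + 1594) = -2187/2674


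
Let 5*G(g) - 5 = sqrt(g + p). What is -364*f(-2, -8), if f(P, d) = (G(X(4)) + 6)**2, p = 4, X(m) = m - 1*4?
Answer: -498316/25 ≈ -19933.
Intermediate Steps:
X(m) = -4 + m (X(m) = m - 4 = -4 + m)
G(g) = 1 + sqrt(4 + g)/5 (G(g) = 1 + sqrt(g + 4)/5 = 1 + sqrt(4 + g)/5)
f(P, d) = 1369/25 (f(P, d) = ((1 + sqrt(4 + (-4 + 4))/5) + 6)**2 = ((1 + sqrt(4 + 0)/5) + 6)**2 = ((1 + sqrt(4)/5) + 6)**2 = ((1 + (1/5)*2) + 6)**2 = ((1 + 2/5) + 6)**2 = (7/5 + 6)**2 = (37/5)**2 = 1369/25)
-364*f(-2, -8) = -364*1369/25 = -498316/25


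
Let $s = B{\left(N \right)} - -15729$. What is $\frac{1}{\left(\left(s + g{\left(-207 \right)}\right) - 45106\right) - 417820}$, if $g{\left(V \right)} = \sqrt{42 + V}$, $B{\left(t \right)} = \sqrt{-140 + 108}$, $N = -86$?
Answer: $\frac{1}{-447197 + i \sqrt{165} + 4 i \sqrt{2}} \approx -2.2361 \cdot 10^{-6} - 9.3 \cdot 10^{-11} i$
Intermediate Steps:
$B{\left(t \right)} = 4 i \sqrt{2}$ ($B{\left(t \right)} = \sqrt{-32} = 4 i \sqrt{2}$)
$s = 15729 + 4 i \sqrt{2}$ ($s = 4 i \sqrt{2} - -15729 = 4 i \sqrt{2} + 15729 = 15729 + 4 i \sqrt{2} \approx 15729.0 + 5.6569 i$)
$\frac{1}{\left(\left(s + g{\left(-207 \right)}\right) - 45106\right) - 417820} = \frac{1}{\left(\left(\left(15729 + 4 i \sqrt{2}\right) + \sqrt{42 - 207}\right) - 45106\right) - 417820} = \frac{1}{\left(\left(\left(15729 + 4 i \sqrt{2}\right) + \sqrt{-165}\right) - 45106\right) - 417820} = \frac{1}{\left(\left(\left(15729 + 4 i \sqrt{2}\right) + i \sqrt{165}\right) - 45106\right) - 417820} = \frac{1}{\left(\left(15729 + i \sqrt{165} + 4 i \sqrt{2}\right) - 45106\right) - 417820} = \frac{1}{\left(-29377 + i \sqrt{165} + 4 i \sqrt{2}\right) - 417820} = \frac{1}{-447197 + i \sqrt{165} + 4 i \sqrt{2}}$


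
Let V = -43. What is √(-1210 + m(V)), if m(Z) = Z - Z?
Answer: 11*I*√10 ≈ 34.785*I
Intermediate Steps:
m(Z) = 0
√(-1210 + m(V)) = √(-1210 + 0) = √(-1210) = 11*I*√10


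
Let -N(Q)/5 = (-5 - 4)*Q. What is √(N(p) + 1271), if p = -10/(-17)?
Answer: √374969/17 ≈ 36.020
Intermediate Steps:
p = 10/17 (p = -10*(-1/17) = 10/17 ≈ 0.58823)
N(Q) = 45*Q (N(Q) = -5*(-5 - 4)*Q = -(-45)*Q = 45*Q)
√(N(p) + 1271) = √(45*(10/17) + 1271) = √(450/17 + 1271) = √(22057/17) = √374969/17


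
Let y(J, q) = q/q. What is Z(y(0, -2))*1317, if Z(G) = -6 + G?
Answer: -6585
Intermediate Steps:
y(J, q) = 1
Z(y(0, -2))*1317 = (-6 + 1)*1317 = -5*1317 = -6585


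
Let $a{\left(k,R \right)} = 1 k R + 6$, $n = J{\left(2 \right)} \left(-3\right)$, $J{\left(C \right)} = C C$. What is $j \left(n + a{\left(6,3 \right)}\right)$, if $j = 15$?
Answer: $180$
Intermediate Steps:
$J{\left(C \right)} = C^{2}$
$n = -12$ ($n = 2^{2} \left(-3\right) = 4 \left(-3\right) = -12$)
$a{\left(k,R \right)} = 6 + R k$ ($a{\left(k,R \right)} = k R + 6 = R k + 6 = 6 + R k$)
$j \left(n + a{\left(6,3 \right)}\right) = 15 \left(-12 + \left(6 + 3 \cdot 6\right)\right) = 15 \left(-12 + \left(6 + 18\right)\right) = 15 \left(-12 + 24\right) = 15 \cdot 12 = 180$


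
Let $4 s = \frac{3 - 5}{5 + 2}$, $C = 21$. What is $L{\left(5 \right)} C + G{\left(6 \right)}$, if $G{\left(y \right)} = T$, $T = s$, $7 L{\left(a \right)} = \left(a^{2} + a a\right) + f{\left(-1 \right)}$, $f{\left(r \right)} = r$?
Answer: $\frac{2057}{14} \approx 146.93$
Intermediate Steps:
$L{\left(a \right)} = - \frac{1}{7} + \frac{2 a^{2}}{7}$ ($L{\left(a \right)} = \frac{\left(a^{2} + a a\right) - 1}{7} = \frac{\left(a^{2} + a^{2}\right) - 1}{7} = \frac{2 a^{2} - 1}{7} = \frac{-1 + 2 a^{2}}{7} = - \frac{1}{7} + \frac{2 a^{2}}{7}$)
$s = - \frac{1}{14}$ ($s = \frac{\left(3 - 5\right) \frac{1}{5 + 2}}{4} = \frac{\left(-2\right) \frac{1}{7}}{4} = \frac{1}{4} \left(- \frac{2}{7}\right) = - \frac{1}{14} \approx -0.071429$)
$T = - \frac{1}{14} \approx -0.071429$
$G{\left(y \right)} = - \frac{1}{14}$
$L{\left(5 \right)} C + G{\left(6 \right)} = \left(- \frac{1}{7} + \frac{2 \cdot 5^{2}}{7}\right) 21 - \frac{1}{14} = \left(- \frac{1}{7} + \frac{2}{7} \cdot 25\right) 21 - \frac{1}{14} = \left(- \frac{1}{7} + \frac{50}{7}\right) 21 - \frac{1}{14} = 7 \cdot 21 - \frac{1}{14} = 147 - \frac{1}{14} = \frac{2057}{14}$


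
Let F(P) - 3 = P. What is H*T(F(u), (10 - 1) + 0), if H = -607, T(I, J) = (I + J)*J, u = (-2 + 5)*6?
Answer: -163890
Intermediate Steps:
u = 18 (u = 3*6 = 18)
F(P) = 3 + P
T(I, J) = J*(I + J)
H*T(F(u), (10 - 1) + 0) = -607*((10 - 1) + 0)*((3 + 18) + ((10 - 1) + 0)) = -607*(9 + 0)*(21 + (9 + 0)) = -5463*(21 + 9) = -5463*30 = -607*270 = -163890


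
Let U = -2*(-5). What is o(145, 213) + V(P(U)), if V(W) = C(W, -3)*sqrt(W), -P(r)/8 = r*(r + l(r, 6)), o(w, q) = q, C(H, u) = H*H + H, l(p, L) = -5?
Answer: 213 + 3192000*I ≈ 213.0 + 3.192e+6*I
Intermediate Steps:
U = 10
C(H, u) = H + H**2 (C(H, u) = H**2 + H = H + H**2)
P(r) = -8*r*(-5 + r) (P(r) = -8*r*(r - 5) = -8*r*(-5 + r))
V(W) = W**(3/2)*(1 + W) (V(W) = (W*(1 + W))*sqrt(W) = W**(3/2)*(1 + W))
o(145, 213) + V(P(U)) = 213 + (8*10*(5 - 1*10))**(3/2)*(1 + 8*10*(5 - 1*10)) = 213 + (8*10*(5 - 10))**(3/2)*(1 + 8*10*(5 - 10)) = 213 + (8*10*(-5))**(3/2)*(1 + 8*10*(-5)) = 213 + (-400)**(3/2)*(1 - 400) = 213 - 8000*I*(-399) = 213 + 3192000*I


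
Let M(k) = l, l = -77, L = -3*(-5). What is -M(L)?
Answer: 77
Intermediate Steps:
L = 15
M(k) = -77
-M(L) = -1*(-77) = 77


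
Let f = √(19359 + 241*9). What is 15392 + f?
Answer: 15392 + 6*√598 ≈ 15539.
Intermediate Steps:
f = 6*√598 (f = √(19359 + 2169) = √21528 = 6*√598 ≈ 146.72)
15392 + f = 15392 + 6*√598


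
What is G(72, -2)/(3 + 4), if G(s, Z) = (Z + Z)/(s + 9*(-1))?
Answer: -4/441 ≈ -0.0090703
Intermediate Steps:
G(s, Z) = 2*Z/(-9 + s) (G(s, Z) = (2*Z)/(s - 9) = (2*Z)/(-9 + s) = 2*Z/(-9 + s))
G(72, -2)/(3 + 4) = (2*(-2)/(-9 + 72))/(3 + 4) = (2*(-2)/63)/7 = (2*(-2)*(1/63))*(⅐) = -4/63*⅐ = -4/441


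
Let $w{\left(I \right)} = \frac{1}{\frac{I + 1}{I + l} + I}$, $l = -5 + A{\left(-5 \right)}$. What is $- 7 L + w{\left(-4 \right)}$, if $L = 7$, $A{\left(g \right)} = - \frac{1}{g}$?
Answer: $- \frac{7933}{161} \approx -49.273$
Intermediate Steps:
$l = - \frac{24}{5}$ ($l = -5 - \frac{1}{-5} = -5 - - \frac{1}{5} = -5 + \frac{1}{5} = - \frac{24}{5} \approx -4.8$)
$w{\left(I \right)} = \frac{1}{I + \frac{1 + I}{- \frac{24}{5} + I}}$ ($w{\left(I \right)} = \frac{1}{\frac{I + 1}{I - \frac{24}{5}} + I} = \frac{1}{\frac{1 + I}{- \frac{24}{5} + I} + I} = \frac{1}{I + \frac{1 + I}{- \frac{24}{5} + I}}$)
$- 7 L + w{\left(-4 \right)} = \left(-7\right) 7 + \frac{-24 + 5 \left(-4\right)}{5 - -76 + 5 \left(-4\right)^{2}} = -49 + \frac{-24 - 20}{5 + 76 + 5 \cdot 16} = -49 + \frac{1}{5 + 76 + 80} \left(-44\right) = -49 + \frac{1}{161} \left(-44\right) = -49 - \frac{44}{161} = - \frac{7933}{161}$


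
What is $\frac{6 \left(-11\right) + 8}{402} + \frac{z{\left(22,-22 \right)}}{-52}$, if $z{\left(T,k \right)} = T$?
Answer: $- \frac{2965}{5226} \approx -0.56736$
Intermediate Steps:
$\frac{6 \left(-11\right) + 8}{402} + \frac{z{\left(22,-22 \right)}}{-52} = \frac{6 \left(-11\right) + 8}{402} + \frac{22}{-52} = \left(-66 + 8\right) \frac{1}{402} + 22 \left(- \frac{1}{52}\right) = \left(-58\right) \frac{1}{402} - \frac{11}{26} = - \frac{29}{201} - \frac{11}{26} = - \frac{2965}{5226}$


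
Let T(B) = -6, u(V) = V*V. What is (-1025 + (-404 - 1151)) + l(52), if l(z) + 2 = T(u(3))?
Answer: -2588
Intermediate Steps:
u(V) = V**2
l(z) = -8 (l(z) = -2 - 6 = -8)
(-1025 + (-404 - 1151)) + l(52) = (-1025 + (-404 - 1151)) - 8 = (-1025 - 1555) - 8 = -2580 - 8 = -2588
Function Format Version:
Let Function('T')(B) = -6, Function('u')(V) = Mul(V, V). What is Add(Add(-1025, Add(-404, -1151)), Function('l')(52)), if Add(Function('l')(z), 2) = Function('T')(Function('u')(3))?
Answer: -2588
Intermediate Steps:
Function('u')(V) = Pow(V, 2)
Function('l')(z) = -8 (Function('l')(z) = Add(-2, -6) = -8)
Add(Add(-1025, Add(-404, -1151)), Function('l')(52)) = Add(Add(-1025, Add(-404, -1151)), -8) = Add(Add(-1025, -1555), -8) = Add(-2580, -8) = -2588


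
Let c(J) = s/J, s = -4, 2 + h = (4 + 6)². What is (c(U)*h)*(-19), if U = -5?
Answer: -7448/5 ≈ -1489.6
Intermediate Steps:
h = 98 (h = -2 + (4 + 6)² = -2 + 10² = -2 + 100 = 98)
c(J) = -4/J
(c(U)*h)*(-19) = (-4/(-5)*98)*(-19) = (-4*(-⅕)*98)*(-19) = ((⅘)*98)*(-19) = (392/5)*(-19) = -7448/5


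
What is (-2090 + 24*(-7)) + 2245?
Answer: -13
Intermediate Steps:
(-2090 + 24*(-7)) + 2245 = (-2090 - 168) + 2245 = -2258 + 2245 = -13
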